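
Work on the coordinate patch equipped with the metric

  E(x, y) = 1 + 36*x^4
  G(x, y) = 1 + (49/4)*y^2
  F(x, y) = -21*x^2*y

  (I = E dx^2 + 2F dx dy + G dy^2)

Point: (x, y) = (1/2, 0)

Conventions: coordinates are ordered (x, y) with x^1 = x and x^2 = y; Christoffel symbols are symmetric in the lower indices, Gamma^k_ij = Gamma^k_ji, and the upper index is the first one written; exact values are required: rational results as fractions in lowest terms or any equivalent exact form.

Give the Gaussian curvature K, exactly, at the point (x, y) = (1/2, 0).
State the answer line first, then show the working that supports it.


Answer: K = -336/169

E = 13/4, F = 0, G = 1, EG - F^2 = 13/4 at the point
E_x = 18, E_y = 0, F_x = 0, F_y = -21/4, G_x = 0, G_y = 0
E_yy = 0, F_xy = -21, G_xx = 0
Compute both Brioschi determinants and normalise by (EG - F^2)^2.
M1 = [[-E_yy/2 + F_xy - G_xx/2, E_x/2, F_x - E_y/2], [F_y - G_x/2, E, F], [G_y/2, F, G]] = [[-21, 9, 0], [-21/4, 13/4, 0], [0, 0, 1]]; det M1 = -21
M2 = [[0, E_y/2, G_x/2], [E_y/2, E, F], [G_x/2, F, G]] = [[0, 0, 0], [0, 13/4, 0], [0, 0, 1]]; det M2 = 0
det M1 - det M2 = -21; K = -21 / (13/4)^2 = -336/169


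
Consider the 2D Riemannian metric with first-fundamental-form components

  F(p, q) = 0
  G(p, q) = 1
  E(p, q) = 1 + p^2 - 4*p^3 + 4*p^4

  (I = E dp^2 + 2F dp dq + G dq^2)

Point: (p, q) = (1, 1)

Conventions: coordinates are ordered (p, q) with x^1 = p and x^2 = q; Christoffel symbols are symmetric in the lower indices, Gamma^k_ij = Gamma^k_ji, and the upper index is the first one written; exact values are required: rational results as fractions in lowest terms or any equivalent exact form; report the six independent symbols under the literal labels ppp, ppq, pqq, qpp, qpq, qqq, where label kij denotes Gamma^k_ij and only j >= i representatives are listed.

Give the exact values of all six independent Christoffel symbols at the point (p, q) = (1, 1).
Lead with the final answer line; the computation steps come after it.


Answer: Gamma_ppp = 3/2, Gamma_ppq = 0, Gamma_pqq = 0, Gamma_qpp = 0, Gamma_qpq = 0, Gamma_qqq = 0

E = 2, F = 0, G = 1 at the point
E_p = 6, E_q = 0, F_p = 0, F_q = 0, G_p = 0, G_q = 0
EG - F^2 = 2;  g^inv = (1/2) * [[1, 0], [0, 2]]
first-kind symbols [ij,l] = (1/2)(d_i g_jl + d_j g_il - d_l g_ij): [pp,p] = E_p/2 = 3, [pp,q] = F_p - E_q/2 = 0, [pq,p] = E_q/2 = 0, [pq,q] = G_p/2 = 0, [qq,p] = F_q - G_p/2 = 0, [qq,q] = G_q/2 = 0
Gamma^p_ij = (G*[ij,p] - F*[ij,q])/(EG - F^2), Gamma^q_ij = (E*[ij,q] - F*[ij,p])/(EG - F^2)


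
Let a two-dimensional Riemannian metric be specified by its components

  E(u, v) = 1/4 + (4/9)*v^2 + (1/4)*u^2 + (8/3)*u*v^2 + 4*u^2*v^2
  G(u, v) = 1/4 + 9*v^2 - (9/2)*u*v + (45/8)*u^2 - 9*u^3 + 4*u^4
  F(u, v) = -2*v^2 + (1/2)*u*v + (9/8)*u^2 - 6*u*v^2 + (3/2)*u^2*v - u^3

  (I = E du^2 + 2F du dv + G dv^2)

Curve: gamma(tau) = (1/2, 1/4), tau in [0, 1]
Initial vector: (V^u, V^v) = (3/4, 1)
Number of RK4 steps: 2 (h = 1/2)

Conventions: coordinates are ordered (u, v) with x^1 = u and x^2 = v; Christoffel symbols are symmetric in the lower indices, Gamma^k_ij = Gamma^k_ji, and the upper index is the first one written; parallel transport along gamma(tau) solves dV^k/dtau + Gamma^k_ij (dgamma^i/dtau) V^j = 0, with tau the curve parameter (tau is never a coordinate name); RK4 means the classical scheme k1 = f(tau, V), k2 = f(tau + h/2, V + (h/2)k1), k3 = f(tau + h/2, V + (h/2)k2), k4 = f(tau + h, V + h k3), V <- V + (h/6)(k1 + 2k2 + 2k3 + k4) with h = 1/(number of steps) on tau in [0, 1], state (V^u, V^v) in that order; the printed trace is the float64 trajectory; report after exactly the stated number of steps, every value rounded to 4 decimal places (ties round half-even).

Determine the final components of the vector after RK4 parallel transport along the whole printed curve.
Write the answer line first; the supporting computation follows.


Answer: V^u = 0.7500, V^v = 1.0000

gamma'(tau) = (0, 0); f(tau, V)^k = -Gamma^k_ij(gamma(tau)) gamma'^i(tau) V^j; h = 1/2; intermediate values shown to 6 dp
curve data and Christoffel symbols at the stage parameters:
  tau = 0.000000: gamma = (0.500000, 0.250000), gamma' = (0.000000, 0.000000); Gamma_uuu = 0.685714, Gamma_uuv = 1.428571, Gamma_uvv = -3.600000, Gamma_vuu = -0.248889, Gamma_vuv = -0.160000, Gamma_vvv = 1.440000
  tau = 0.250000: gamma = (0.500000, 0.250000), gamma' = (0.000000, 0.000000); Gamma_uuu = 0.685714, Gamma_uuv = 1.428571, Gamma_uvv = -3.600000, Gamma_vuu = -0.248889, Gamma_vuv = -0.160000, Gamma_vvv = 1.440000
  tau = 0.500000: gamma = (0.500000, 0.250000), gamma' = (0.000000, 0.000000); Gamma_uuu = 0.685714, Gamma_uuv = 1.428571, Gamma_uvv = -3.600000, Gamma_vuu = -0.248889, Gamma_vuv = -0.160000, Gamma_vvv = 1.440000
  tau = 0.750000: gamma = (0.500000, 0.250000), gamma' = (0.000000, 0.000000); Gamma_uuu = 0.685714, Gamma_uuv = 1.428571, Gamma_uvv = -3.600000, Gamma_vuu = -0.248889, Gamma_vuv = -0.160000, Gamma_vvv = 1.440000
  tau = 1.000000: gamma = (0.500000, 0.250000), gamma' = (0.000000, 0.000000); Gamma_uuu = 0.685714, Gamma_uuv = 1.428571, Gamma_uvv = -3.600000, Gamma_vuu = -0.248889, Gamma_vuv = -0.160000, Gamma_vvv = 1.440000
step 0: V^u = 0.7500, V^v = 1.0000
step 1: k1 = (0.000000, 0.000000), k2 = (0.000000, 0.000000), k3 = (0.000000, 0.000000), k4 = (0.000000, 0.000000); V <- V + (h/6)(k1 + 2k2 + 2k3 + k4): V^u = 0.7500, V^v = 1.0000
step 2: k1 = (0.000000, 0.000000), k2 = (0.000000, 0.000000), k3 = (0.000000, 0.000000), k4 = (0.000000, 0.000000); V <- V + (h/6)(k1 + 2k2 + 2k3 + k4): V^u = 0.7500, V^v = 1.0000


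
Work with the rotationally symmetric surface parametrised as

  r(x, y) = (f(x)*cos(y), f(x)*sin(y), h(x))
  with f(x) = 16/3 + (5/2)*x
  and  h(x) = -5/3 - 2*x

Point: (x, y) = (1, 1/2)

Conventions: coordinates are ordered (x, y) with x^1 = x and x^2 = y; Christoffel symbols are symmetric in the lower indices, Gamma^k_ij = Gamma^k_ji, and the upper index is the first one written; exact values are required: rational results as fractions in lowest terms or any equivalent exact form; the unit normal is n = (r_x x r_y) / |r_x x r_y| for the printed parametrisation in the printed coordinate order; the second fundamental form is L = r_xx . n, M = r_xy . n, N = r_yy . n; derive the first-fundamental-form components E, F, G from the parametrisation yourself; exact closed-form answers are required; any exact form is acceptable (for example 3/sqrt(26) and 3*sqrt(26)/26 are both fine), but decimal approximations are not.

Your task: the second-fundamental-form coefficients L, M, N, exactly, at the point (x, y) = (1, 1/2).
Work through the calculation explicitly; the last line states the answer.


f = 47/6, f' = 5/2, f'' = 0, h' = -2, h'' = 0
E = 41/4, F = 0, G = 2209/36; answer radicand W^2 = 41/4
unnormalised second-form numerators: l = 0, m = 0, n = -47/3; L = l/sqrt(41/4), and similarly M = m/sqrt(W^2), N = n/sqrt(W^2)

Answer: L = 0, M = 0, N = -94*sqrt(41)/123


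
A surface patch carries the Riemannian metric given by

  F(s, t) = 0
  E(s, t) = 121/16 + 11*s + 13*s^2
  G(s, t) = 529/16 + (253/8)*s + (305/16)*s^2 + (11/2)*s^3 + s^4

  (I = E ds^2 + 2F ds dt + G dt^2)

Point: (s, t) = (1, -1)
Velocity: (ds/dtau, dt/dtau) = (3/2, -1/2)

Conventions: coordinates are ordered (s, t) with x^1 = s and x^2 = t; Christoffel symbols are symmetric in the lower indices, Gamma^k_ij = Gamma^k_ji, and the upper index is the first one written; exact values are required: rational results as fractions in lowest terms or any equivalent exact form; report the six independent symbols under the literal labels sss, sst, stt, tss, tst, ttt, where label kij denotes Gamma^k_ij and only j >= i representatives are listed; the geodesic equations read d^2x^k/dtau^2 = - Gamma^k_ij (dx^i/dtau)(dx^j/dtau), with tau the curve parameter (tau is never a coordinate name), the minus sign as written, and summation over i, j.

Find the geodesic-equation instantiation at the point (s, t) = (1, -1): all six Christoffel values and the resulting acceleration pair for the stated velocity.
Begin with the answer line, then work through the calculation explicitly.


Answer: Gamma_sss = 296/505, Gamma_sst = 0, Gamma_stt = -722/505, Gamma_tss = 0, Gamma_tst = 1/2, Gamma_ttt = 0; accelerations (d^2s/dtau^2, d^2t/dtau^2) = (-971/1010, 3/4)

E = 505/16, F = 0, G = 361/4 at the point
E_s = 37, E_t = 0, F_s = 0, F_t = 0, G_s = 361/4, G_t = 0
EG - F^2 = 182305/64;  g^inv = (64/182305) * [[361/4, 0], [0, 505/16]]
first-kind symbols [ij,l] = (1/2)(d_i g_jl + d_j g_il - d_l g_ij): [ss,s] = E_s/2 = 37/2, [ss,t] = F_s - E_t/2 = 0, [st,s] = E_t/2 = 0, [st,t] = G_s/2 = 361/8, [tt,s] = F_t - G_s/2 = -361/8, [tt,t] = G_t/2 = 0
Gamma^s_ij = (G*[ij,s] - F*[ij,t])/(EG - F^2), Gamma^t_ij = (E*[ij,t] - F*[ij,s])/(EG - F^2)
Gamma_sss = 296/505, Gamma_sst = 0, Gamma_stt = -722/505, Gamma_tss = 0, Gamma_tst = 1/2, Gamma_ttt = 0
d^2s/dtau^2 = -(Gamma_sss*(3/2)^2 + 2*Gamma_sst*(3/2)*(-1/2) + Gamma_stt*(-1/2)^2) = -971/1010
d^2t/dtau^2 = -(Gamma_tss*(3/2)^2 + 2*Gamma_tst*(3/2)*(-1/2) + Gamma_ttt*(-1/2)^2) = 3/4


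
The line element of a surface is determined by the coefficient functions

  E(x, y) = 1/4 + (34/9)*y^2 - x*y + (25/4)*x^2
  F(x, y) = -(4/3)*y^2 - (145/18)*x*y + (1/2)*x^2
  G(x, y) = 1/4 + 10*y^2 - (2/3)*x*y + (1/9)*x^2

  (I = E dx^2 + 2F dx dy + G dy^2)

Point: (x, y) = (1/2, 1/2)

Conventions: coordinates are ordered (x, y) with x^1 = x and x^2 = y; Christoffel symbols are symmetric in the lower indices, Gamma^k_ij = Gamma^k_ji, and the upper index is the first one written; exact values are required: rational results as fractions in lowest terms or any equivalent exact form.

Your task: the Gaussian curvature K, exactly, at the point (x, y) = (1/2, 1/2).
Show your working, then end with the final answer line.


E = 361/144, F = -20/9, G = 47/18, EG - F^2 = 463/288 at the point
E_x = 23/4, E_y = 59/18, F_x = -127/36, F_y = -193/36, G_x = -2/9, G_y = 29/3
E_yy = 68/9, F_xy = -145/18, G_xx = 2/9
By Brioschi, K is (det M1 - det M2) divided by (EG - F^2) squared.
M1 = [[-E_yy/2 + F_xy - G_xx/2, E_x/2, F_x - E_y/2], [F_y - G_x/2, E, F], [G_y/2, F, G]] = [[-215/18, 23/8, -31/6], [-21/4, 361/144, -20/9], [29/6, -20/9, 47/18]]; det M1 = -14419/1728
M2 = [[0, E_y/2, G_x/2], [E_y/2, E, F], [G_x/2, F, G]] = [[0, 59/36, -1/9], [59/36, 361/144, -20/9], [-1/9, -20/9, 47/18]]; det M2 = -5387/864
det M1 - det M2 = -135/64; K = -135/64 / (463/288)^2 = -174960/214369

Answer: K = -174960/214369


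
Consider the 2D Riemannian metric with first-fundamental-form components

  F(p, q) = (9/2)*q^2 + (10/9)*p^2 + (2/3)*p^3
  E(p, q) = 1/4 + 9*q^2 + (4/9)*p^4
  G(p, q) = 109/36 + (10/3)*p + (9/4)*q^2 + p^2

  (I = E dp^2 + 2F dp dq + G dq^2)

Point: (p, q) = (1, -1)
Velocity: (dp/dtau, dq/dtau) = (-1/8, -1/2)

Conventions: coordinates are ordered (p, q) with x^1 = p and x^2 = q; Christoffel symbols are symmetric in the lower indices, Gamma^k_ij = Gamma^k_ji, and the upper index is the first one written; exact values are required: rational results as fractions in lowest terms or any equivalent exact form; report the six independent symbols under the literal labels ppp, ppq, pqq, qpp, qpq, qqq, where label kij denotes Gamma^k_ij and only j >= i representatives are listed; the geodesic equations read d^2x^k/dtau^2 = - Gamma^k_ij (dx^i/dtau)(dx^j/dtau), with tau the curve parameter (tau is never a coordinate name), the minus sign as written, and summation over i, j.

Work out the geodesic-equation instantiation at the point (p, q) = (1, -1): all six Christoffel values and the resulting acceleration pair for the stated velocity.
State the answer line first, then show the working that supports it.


Answer: Gamma_ppp = -16084/11613, Gamma_ppq = -22300/11613, Gamma_pqq = -21169/11613, Gamma_qpp = 26482/11613, Gamma_qpq = 17788/11613, Gamma_qqq = 22217/23226; accelerations (d^2p/dtau^2, d^2q/dtau^2) = (133297/185808, -173261/371616)

E = 349/36, F = 113/18, G = 173/18 at the point
E_p = 16/9, E_q = -18, F_p = 38/9, F_q = -9, G_p = 16/3, G_q = -9/2
EG - F^2 = 3871/72;  g^inv = (72/3871) * [[173/18, -113/18], [-113/18, 349/36]]
first-kind symbols [ij,l] = (1/2)(d_i g_jl + d_j g_il - d_l g_ij): [pp,p] = E_p/2 = 8/9, [pp,q] = F_p - E_q/2 = 119/9, [pq,p] = E_q/2 = -9, [pq,q] = G_p/2 = 8/3, [qq,p] = F_q - G_p/2 = -35/3, [qq,q] = G_q/2 = -9/4
Gamma^p_ij = (G*[ij,p] - F*[ij,q])/(EG - F^2), Gamma^q_ij = (E*[ij,q] - F*[ij,p])/(EG - F^2)
Gamma_ppp = -16084/11613, Gamma_ppq = -22300/11613, Gamma_pqq = -21169/11613, Gamma_qpp = 26482/11613, Gamma_qpq = 17788/11613, Gamma_qqq = 22217/23226
d^2p/dtau^2 = -(Gamma_ppp*(-1/8)^2 + 2*Gamma_ppq*(-1/8)*(-1/2) + Gamma_pqq*(-1/2)^2) = 133297/185808
d^2q/dtau^2 = -(Gamma_qpp*(-1/8)^2 + 2*Gamma_qpq*(-1/8)*(-1/2) + Gamma_qqq*(-1/2)^2) = -173261/371616


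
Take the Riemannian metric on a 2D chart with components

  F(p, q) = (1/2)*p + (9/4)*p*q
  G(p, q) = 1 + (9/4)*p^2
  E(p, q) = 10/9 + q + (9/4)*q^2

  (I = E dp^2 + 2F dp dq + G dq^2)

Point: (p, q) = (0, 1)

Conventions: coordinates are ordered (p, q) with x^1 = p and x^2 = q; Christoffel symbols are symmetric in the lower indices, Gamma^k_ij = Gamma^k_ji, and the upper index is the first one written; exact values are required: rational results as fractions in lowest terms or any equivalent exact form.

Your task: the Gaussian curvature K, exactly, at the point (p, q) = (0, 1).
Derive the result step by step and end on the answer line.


E = 157/36, F = 0, G = 1, EG - F^2 = 157/36 at the point
E_p = 0, E_q = 11/2, F_p = 11/4, F_q = 0, G_p = 0, G_q = 0
E_qq = 9/2, F_pq = 9/4, G_pp = 9/2
By Brioschi, K is (det M1 - det M2) divided by (EG - F^2) squared.
M1 = [[-E_qq/2 + F_pq - G_pp/2, E_p/2, F_p - E_q/2], [F_q - G_p/2, E, F], [G_q/2, F, G]] = [[-9/4, 0, 0], [0, 157/36, 0], [0, 0, 1]]; det M1 = -157/16
M2 = [[0, E_q/2, G_p/2], [E_q/2, E, F], [G_p/2, F, G]] = [[0, 11/4, 0], [11/4, 157/36, 0], [0, 0, 1]]; det M2 = -121/16
det M1 - det M2 = -9/4; K = -9/4 / (157/36)^2 = -2916/24649

Answer: K = -2916/24649


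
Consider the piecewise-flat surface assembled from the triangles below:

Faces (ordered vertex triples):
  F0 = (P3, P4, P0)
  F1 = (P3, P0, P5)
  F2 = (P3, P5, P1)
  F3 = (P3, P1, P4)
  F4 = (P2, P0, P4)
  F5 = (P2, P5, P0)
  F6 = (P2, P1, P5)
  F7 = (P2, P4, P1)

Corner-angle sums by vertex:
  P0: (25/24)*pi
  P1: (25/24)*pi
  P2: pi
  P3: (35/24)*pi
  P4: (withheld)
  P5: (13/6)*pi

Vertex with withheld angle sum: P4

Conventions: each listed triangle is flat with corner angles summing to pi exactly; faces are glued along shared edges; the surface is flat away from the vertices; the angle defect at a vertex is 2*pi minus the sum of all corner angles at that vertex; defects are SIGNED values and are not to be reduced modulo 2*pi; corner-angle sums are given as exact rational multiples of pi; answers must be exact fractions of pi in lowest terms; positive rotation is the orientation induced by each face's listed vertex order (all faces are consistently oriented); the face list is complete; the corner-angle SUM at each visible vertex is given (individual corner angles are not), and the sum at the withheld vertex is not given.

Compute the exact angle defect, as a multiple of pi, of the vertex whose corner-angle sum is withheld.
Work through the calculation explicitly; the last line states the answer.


V = 6, E = 12, F = 8; chi = V - E + F = 2
Gauss-Bonnet: total defect = 2*pi*chi = 4*pi; visible defects sum to (79/24)*pi

Answer: defect(P4) = (17/24)*pi


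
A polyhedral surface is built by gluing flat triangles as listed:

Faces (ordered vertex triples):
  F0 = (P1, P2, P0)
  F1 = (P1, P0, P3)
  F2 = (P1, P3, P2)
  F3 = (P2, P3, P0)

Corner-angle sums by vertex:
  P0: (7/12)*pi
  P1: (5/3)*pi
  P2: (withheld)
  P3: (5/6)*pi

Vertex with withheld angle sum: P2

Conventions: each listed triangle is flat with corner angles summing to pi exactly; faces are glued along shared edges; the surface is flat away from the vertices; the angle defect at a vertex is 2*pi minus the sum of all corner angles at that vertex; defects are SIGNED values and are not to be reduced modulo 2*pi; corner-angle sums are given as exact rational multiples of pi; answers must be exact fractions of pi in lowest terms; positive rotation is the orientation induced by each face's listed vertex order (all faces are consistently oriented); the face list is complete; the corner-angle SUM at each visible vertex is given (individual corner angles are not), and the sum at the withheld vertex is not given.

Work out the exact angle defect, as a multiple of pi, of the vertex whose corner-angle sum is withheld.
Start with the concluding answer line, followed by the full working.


Answer: defect(P2) = (13/12)*pi

V = 4, E = 6, F = 4; chi = V - E + F = 2
Gauss-Bonnet: total defect = 2*pi*chi = 4*pi; visible defects sum to (35/12)*pi


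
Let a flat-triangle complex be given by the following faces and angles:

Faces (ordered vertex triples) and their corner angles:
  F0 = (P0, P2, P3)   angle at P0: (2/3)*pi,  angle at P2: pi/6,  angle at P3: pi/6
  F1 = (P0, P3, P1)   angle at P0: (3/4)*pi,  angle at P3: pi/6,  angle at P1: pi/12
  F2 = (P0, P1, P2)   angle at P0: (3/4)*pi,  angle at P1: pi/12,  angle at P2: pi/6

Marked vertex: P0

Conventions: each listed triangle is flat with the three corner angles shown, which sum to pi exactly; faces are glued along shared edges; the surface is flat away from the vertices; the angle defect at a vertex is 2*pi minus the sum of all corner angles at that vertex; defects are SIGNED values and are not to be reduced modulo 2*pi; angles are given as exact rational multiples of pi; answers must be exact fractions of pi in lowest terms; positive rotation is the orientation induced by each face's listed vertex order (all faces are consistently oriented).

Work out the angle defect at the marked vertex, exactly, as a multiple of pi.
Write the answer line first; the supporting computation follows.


Answer: defect(P0) = -pi/6

Sum of corner angles at P0: (13/6)*pi
defect = 2*pi - (13/6)*pi


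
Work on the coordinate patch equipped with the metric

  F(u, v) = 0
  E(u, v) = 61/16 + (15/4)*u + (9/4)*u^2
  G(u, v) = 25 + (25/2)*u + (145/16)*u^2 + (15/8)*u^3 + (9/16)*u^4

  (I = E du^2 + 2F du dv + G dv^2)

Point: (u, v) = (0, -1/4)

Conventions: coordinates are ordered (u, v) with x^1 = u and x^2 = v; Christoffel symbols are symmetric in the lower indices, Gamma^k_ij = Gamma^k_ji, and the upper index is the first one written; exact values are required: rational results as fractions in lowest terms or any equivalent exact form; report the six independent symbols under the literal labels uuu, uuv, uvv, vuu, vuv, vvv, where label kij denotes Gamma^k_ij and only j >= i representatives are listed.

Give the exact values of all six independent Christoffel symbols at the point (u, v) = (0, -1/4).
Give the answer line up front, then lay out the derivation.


Answer: Gamma_uuu = 30/61, Gamma_uuv = 0, Gamma_uvv = -100/61, Gamma_vuu = 0, Gamma_vuv = 1/4, Gamma_vvv = 0

E = 61/16, F = 0, G = 25 at the point
E_u = 15/4, E_v = 0, F_u = 0, F_v = 0, G_u = 25/2, G_v = 0
EG - F^2 = 1525/16;  g^inv = (16/1525) * [[25, 0], [0, 61/16]]
first-kind symbols [ij,l] = (1/2)(d_i g_jl + d_j g_il - d_l g_ij): [uu,u] = E_u/2 = 15/8, [uu,v] = F_u - E_v/2 = 0, [uv,u] = E_v/2 = 0, [uv,v] = G_u/2 = 25/4, [vv,u] = F_v - G_u/2 = -25/4, [vv,v] = G_v/2 = 0
Gamma^u_ij = (G*[ij,u] - F*[ij,v])/(EG - F^2), Gamma^v_ij = (E*[ij,v] - F*[ij,u])/(EG - F^2)


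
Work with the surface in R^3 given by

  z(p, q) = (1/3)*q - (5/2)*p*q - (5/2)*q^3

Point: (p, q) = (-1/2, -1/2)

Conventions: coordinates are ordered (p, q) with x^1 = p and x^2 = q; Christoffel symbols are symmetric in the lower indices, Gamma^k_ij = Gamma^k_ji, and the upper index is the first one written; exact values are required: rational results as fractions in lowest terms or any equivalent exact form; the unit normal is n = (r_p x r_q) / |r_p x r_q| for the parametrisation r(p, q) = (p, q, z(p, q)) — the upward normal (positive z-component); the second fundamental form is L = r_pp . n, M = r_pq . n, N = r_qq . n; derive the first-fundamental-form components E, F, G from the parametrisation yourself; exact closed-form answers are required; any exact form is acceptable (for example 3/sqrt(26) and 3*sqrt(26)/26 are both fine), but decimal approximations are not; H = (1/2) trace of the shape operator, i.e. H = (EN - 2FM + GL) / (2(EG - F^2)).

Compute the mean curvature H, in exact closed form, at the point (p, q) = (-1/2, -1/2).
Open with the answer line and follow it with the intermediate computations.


Answer: H = 24048*sqrt(61)/93025

z_p = 5/4, z_q = -7/24, z_pp = 0, z_pq = -5/2, z_qq = 15/2
E = 41/16, F = -35/96, G = 625/576; answer radicand W^2 = 1525/576
unnormalised second-form numerators: l = 0, m = -5/2, n = 15/2; L = l/sqrt(1525/576), and similarly M = m/sqrt(W^2), N = n/sqrt(W^2)
H = (E*n - 2*F*m + G*l) / (2*(EG - F^2)*sqrt(W^2)); E*n - 2*F*m + G*l = 835/48, EG - F^2 = 1525/576, so H = (1002/305)/sqrt(1525/576)


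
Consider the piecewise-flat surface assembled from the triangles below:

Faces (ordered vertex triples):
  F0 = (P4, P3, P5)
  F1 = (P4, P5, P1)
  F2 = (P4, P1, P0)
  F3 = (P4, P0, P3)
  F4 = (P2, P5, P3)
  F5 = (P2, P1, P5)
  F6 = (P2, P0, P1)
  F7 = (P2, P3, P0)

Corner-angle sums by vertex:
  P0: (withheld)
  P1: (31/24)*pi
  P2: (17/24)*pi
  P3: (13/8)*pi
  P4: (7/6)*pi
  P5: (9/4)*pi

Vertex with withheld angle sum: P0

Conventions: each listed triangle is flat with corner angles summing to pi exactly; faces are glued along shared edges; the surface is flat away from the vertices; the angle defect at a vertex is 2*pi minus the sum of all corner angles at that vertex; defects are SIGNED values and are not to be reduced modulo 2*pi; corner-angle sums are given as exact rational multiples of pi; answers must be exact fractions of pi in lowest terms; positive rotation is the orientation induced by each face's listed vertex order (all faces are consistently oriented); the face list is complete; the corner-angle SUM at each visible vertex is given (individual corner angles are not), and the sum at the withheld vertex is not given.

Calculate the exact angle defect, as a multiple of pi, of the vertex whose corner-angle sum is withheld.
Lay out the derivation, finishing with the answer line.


V = 6, E = 12, F = 8; chi = V - E + F = 2
Gauss-Bonnet: total defect = 2*pi*chi = 4*pi; visible defects sum to (71/24)*pi

Answer: defect(P0) = (25/24)*pi


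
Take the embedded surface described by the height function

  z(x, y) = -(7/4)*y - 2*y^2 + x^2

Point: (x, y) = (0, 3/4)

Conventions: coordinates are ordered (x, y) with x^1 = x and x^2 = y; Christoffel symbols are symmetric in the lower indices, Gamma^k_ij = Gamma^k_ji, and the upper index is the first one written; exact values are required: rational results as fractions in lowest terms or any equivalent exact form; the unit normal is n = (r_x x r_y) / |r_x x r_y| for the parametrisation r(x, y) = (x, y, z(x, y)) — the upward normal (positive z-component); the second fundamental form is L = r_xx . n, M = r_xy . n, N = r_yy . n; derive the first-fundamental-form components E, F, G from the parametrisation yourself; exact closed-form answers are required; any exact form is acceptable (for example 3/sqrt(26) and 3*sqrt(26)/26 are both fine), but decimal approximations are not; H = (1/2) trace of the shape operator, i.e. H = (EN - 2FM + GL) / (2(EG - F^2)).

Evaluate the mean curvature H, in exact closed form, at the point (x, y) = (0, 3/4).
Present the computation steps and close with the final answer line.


z_x = 0, z_y = -19/4, z_xx = 2, z_xy = 0, z_yy = -4
E = 1, F = 0, G = 377/16; answer radicand W^2 = 377/16
unnormalised second-form numerators: l = 2, m = 0, n = -4; L = l/sqrt(377/16), and similarly M = m/sqrt(W^2), N = n/sqrt(W^2)
H = (E*n - 2*F*m + G*l) / (2*(EG - F^2)*sqrt(W^2)); E*n - 2*F*m + G*l = 345/8, EG - F^2 = 377/16, so H = (345/377)/sqrt(377/16)

Answer: H = 1380*sqrt(377)/142129


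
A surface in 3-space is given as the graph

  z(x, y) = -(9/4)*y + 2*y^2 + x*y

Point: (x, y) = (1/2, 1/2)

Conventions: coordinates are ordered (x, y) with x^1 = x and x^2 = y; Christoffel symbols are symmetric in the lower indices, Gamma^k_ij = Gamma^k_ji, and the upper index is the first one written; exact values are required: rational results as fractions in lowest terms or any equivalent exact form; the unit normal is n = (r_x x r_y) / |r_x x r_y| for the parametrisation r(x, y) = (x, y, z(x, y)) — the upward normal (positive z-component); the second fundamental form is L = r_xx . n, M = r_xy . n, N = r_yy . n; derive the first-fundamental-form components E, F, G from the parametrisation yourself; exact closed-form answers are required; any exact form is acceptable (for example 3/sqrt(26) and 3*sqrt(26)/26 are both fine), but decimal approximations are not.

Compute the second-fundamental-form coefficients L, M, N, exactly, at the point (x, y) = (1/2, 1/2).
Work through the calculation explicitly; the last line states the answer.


z_x = 1/2, z_y = 1/4, z_xx = 0, z_xy = 1, z_yy = 4
E = 5/4, F = 1/8, G = 17/16; answer radicand W^2 = 21/16
unnormalised second-form numerators: l = 0, m = 1, n = 4; L = l/sqrt(21/16), and similarly M = m/sqrt(W^2), N = n/sqrt(W^2)

Answer: L = 0, M = 4*sqrt(21)/21, N = 16*sqrt(21)/21


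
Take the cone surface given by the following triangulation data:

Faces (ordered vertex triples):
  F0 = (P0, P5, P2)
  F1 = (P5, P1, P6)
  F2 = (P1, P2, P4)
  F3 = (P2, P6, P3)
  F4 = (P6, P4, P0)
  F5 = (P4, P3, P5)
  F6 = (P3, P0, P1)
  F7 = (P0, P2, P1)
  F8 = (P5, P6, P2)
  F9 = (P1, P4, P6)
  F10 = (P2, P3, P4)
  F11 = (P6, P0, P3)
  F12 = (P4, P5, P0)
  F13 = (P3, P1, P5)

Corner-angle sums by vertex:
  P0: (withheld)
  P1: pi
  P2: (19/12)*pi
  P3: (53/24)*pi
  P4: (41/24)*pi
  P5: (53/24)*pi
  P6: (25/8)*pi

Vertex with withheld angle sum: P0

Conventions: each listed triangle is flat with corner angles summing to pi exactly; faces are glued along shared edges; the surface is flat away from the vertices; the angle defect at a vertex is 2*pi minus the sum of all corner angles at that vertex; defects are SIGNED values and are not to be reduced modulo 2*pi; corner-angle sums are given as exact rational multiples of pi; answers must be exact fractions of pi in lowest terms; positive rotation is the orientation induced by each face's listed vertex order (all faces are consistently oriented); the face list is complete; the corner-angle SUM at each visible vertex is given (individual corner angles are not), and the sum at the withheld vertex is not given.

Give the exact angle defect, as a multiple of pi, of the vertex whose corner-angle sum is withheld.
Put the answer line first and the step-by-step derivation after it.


Answer: defect(P0) = -pi/6

V = 7, E = 21, F = 14; chi = V - E + F = 0
Gauss-Bonnet: total defect = 2*pi*chi = 0; visible defects sum to pi/6


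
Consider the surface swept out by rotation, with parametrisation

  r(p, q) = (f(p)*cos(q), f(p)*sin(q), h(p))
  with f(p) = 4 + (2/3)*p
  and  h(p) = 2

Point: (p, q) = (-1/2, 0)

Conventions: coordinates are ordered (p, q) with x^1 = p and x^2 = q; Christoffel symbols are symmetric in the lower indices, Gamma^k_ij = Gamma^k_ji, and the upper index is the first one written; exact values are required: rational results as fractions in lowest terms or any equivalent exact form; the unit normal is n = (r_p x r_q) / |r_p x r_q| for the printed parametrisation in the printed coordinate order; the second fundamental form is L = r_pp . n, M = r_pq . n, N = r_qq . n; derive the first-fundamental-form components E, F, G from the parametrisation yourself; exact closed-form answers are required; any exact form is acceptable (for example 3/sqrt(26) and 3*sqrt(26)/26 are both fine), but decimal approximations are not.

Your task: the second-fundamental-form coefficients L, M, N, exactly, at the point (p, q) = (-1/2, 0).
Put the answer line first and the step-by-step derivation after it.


Answer: L = 0, M = 0, N = 0

f = 11/3, f' = 2/3, f'' = 0, h' = 0, h'' = 0
E = 4/9, F = 0, G = 121/9; answer radicand W^2 = 4/9
unnormalised second-form numerators: l = 0, m = 0, n = 0; L = l/sqrt(4/9), and similarly M = m/sqrt(W^2), N = n/sqrt(W^2)


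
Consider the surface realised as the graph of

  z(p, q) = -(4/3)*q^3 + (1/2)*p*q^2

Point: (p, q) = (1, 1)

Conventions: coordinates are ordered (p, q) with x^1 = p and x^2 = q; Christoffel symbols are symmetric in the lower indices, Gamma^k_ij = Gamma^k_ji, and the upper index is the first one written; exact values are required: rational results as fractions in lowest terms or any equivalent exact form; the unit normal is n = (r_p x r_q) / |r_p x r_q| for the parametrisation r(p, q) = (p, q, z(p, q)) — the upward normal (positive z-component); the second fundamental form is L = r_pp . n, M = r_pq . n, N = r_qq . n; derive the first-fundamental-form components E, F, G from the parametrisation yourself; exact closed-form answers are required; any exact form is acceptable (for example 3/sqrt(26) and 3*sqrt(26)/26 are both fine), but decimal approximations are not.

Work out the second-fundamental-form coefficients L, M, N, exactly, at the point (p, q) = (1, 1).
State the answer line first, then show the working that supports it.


Answer: L = 0, M = 2*sqrt(41)/41, N = -14*sqrt(41)/41

z_p = 1/2, z_q = -3, z_pp = 0, z_pq = 1, z_qq = -7
E = 5/4, F = -3/2, G = 10; answer radicand W^2 = 41/4
unnormalised second-form numerators: l = 0, m = 1, n = -7; L = l/sqrt(41/4), and similarly M = m/sqrt(W^2), N = n/sqrt(W^2)


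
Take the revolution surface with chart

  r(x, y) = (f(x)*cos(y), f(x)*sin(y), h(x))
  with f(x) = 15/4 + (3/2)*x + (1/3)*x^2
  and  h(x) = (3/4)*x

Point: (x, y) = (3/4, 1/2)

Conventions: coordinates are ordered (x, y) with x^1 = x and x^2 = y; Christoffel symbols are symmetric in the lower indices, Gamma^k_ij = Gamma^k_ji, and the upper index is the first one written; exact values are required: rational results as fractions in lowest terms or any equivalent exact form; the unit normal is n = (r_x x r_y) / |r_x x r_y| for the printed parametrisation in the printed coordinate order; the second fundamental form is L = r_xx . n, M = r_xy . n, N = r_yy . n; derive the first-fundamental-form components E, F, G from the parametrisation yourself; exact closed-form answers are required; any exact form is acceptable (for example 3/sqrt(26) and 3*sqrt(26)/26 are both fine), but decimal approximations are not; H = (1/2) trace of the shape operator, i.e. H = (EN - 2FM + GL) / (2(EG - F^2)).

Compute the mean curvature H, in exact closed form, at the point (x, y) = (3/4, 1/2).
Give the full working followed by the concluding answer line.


f = 81/16, f' = 2, f'' = 2/3, h' = 3/4, h'' = 0
E = 73/16, F = 0, G = 6561/256; answer radicand W^2 = 73/16
unnormalised second-form numerators: l = -1/2, m = 0, n = 243/64; L = l/sqrt(73/16), and similarly M = m/sqrt(W^2), N = n/sqrt(W^2)
H = (E*n - 2*F*m + G*l) / (2*(EG - F^2)*sqrt(W^2)); E*n - 2*F*m + G*l = 4617/1024, EG - F^2 = 478953/4096, so H = (38/1971)/sqrt(73/16)

Answer: H = 152*sqrt(73)/143883


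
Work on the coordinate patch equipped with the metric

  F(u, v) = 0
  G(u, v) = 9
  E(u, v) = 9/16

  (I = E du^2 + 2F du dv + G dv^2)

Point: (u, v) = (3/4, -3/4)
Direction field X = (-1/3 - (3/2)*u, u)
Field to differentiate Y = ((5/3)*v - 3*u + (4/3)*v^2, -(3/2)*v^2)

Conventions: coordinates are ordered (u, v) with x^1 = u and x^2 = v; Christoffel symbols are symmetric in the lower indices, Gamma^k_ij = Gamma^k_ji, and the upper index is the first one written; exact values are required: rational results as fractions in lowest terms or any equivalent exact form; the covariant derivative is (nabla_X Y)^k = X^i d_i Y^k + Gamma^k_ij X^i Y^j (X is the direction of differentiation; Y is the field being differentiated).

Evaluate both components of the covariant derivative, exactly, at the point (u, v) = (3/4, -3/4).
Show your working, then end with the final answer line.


E = 9/16, F = 0, G = 9 at the point
E_u = 0, E_v = 0, F_u = 0, F_v = 0, G_u = 0, G_v = 0
EG - F^2 = 81/16;  g^inv = (16/81) * [[9, 0], [0, 9/16]]
first-kind symbols [ij,l] = (1/2)(d_i g_jl + d_j g_il - d_l g_ij): [uu,u] = E_u/2 = 0, [uu,v] = F_u - E_v/2 = 0, [uv,u] = E_v/2 = 0, [uv,v] = G_u/2 = 0, [vv,u] = F_v - G_u/2 = 0, [vv,v] = G_v/2 = 0
Gamma^u_ij = (G*[ij,u] - F*[ij,v])/(EG - F^2), Gamma^v_ij = (E*[ij,v] - F*[ij,u])/(EG - F^2)
Gamma_uuu = 0, Gamma_uuv = 0, Gamma_uvv = 0, Gamma_vuu = 0, Gamma_vuv = 0, Gamma_vvv = 0
X = (-35/24, 3/4), Y = (-11/4, -27/32) at the point

Answer: (nabla_X Y)^u = 33/8, (nabla_X Y)^v = 27/16


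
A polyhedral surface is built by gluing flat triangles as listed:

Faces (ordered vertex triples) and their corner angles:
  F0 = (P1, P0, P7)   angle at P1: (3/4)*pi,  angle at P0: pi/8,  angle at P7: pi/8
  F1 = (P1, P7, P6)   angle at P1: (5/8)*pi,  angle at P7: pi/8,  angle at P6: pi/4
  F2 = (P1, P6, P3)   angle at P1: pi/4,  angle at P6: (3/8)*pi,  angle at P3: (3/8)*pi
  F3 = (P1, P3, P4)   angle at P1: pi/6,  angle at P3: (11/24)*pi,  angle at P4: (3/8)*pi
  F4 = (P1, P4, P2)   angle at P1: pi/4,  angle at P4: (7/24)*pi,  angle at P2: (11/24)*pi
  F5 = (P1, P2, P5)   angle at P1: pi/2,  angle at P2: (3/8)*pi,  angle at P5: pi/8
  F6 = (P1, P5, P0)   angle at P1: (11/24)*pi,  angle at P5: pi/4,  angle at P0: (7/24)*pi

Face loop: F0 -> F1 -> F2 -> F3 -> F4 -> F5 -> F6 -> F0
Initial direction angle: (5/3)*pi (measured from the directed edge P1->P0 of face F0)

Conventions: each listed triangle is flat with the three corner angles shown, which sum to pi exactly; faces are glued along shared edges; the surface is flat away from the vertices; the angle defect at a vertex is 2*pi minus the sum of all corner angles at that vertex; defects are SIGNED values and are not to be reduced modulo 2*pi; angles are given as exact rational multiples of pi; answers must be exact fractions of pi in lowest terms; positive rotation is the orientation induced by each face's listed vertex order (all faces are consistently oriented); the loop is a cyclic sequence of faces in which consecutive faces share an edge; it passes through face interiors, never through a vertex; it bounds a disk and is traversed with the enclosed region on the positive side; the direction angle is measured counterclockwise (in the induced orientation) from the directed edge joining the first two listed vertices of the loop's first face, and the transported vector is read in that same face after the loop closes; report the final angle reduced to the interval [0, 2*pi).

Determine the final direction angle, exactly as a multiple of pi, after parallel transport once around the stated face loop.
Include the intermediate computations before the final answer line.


enclosed vertex P1: corner angles sum to 3*pi, defect = 2*pi - 3*pi = -pi
summing the enclosed defects onto the initial angle, mod 2*pi in the induced orientation:
final angle = (5/3)*pi - pi = (2/3)*pi (mod 2*pi)

Answer: final direction angle = (2/3)*pi


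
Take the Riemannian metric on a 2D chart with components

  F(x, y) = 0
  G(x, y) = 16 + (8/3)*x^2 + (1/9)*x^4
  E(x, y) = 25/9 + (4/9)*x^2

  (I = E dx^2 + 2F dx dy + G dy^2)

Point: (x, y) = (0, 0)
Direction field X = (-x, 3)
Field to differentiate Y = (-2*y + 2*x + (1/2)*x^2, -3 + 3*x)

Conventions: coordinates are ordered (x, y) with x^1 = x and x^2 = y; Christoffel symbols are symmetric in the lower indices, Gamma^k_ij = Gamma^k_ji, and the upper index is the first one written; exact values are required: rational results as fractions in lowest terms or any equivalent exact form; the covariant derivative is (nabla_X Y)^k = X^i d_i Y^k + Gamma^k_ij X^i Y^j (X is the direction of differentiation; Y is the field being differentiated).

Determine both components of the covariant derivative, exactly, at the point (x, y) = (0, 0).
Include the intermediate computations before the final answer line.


E = 25/9, F = 0, G = 16 at the point
E_x = 0, E_y = 0, F_x = 0, F_y = 0, G_x = 0, G_y = 0
EG - F^2 = 400/9;  g^inv = (9/400) * [[16, 0], [0, 25/9]]
first-kind symbols [ij,l] = (1/2)(d_i g_jl + d_j g_il - d_l g_ij): [xx,x] = E_x/2 = 0, [xx,y] = F_x - E_y/2 = 0, [xy,x] = E_y/2 = 0, [xy,y] = G_x/2 = 0, [yy,x] = F_y - G_x/2 = 0, [yy,y] = G_y/2 = 0
Gamma^x_ij = (G*[ij,x] - F*[ij,y])/(EG - F^2), Gamma^y_ij = (E*[ij,y] - F*[ij,x])/(EG - F^2)
Gamma_xxx = 0, Gamma_xxy = 0, Gamma_xyy = 0, Gamma_yxx = 0, Gamma_yxy = 0, Gamma_yyy = 0
X = (0, 3), Y = (0, -3) at the point

Answer: (nabla_X Y)^x = -6, (nabla_X Y)^y = 0


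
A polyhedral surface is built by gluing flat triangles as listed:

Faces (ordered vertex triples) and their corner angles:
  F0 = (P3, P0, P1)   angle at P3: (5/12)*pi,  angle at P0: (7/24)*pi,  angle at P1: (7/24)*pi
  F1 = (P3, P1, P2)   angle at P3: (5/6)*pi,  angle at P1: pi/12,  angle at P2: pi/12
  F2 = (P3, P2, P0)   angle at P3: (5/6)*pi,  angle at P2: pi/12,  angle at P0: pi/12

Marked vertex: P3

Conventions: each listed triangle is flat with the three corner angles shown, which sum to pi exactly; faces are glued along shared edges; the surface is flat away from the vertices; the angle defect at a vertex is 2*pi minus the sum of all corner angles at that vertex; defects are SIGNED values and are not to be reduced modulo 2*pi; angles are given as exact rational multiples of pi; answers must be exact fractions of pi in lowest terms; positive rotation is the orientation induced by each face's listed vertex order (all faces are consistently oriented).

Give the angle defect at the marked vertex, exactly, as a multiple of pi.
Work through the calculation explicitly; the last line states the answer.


Sum of corner angles at P3: (25/12)*pi
defect = 2*pi - (25/12)*pi

Answer: defect(P3) = -pi/12


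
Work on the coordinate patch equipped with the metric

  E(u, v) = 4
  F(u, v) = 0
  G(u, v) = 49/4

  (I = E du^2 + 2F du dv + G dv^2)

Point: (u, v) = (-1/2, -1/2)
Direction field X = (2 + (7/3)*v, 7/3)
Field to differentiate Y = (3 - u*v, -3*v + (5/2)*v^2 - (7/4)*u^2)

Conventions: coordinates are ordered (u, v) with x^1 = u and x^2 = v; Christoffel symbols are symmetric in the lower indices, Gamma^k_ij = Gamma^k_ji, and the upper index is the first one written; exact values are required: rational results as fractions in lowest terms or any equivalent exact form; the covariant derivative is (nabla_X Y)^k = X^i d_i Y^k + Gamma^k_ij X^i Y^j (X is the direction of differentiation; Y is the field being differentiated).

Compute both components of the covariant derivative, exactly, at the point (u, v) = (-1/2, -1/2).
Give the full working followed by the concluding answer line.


E = 4, F = 0, G = 49/4 at the point
E_u = 0, E_v = 0, F_u = 0, F_v = 0, G_u = 0, G_v = 0
EG - F^2 = 49;  g^inv = (1/49) * [[49/4, 0], [0, 4]]
first-kind symbols [ij,l] = (1/2)(d_i g_jl + d_j g_il - d_l g_ij): [uu,u] = E_u/2 = 0, [uu,v] = F_u - E_v/2 = 0, [uv,u] = E_v/2 = 0, [uv,v] = G_u/2 = 0, [vv,u] = F_v - G_u/2 = 0, [vv,v] = G_v/2 = 0
Gamma^u_ij = (G*[ij,u] - F*[ij,v])/(EG - F^2), Gamma^v_ij = (E*[ij,v] - F*[ij,u])/(EG - F^2)
Gamma_uuu = 0, Gamma_uuv = 0, Gamma_uvv = 0, Gamma_vuu = 0, Gamma_vuv = 0, Gamma_vvv = 0
X = (5/6, 7/3), Y = (11/4, 27/16) at the point

Answer: (nabla_X Y)^u = 19/12, (nabla_X Y)^v = -91/8


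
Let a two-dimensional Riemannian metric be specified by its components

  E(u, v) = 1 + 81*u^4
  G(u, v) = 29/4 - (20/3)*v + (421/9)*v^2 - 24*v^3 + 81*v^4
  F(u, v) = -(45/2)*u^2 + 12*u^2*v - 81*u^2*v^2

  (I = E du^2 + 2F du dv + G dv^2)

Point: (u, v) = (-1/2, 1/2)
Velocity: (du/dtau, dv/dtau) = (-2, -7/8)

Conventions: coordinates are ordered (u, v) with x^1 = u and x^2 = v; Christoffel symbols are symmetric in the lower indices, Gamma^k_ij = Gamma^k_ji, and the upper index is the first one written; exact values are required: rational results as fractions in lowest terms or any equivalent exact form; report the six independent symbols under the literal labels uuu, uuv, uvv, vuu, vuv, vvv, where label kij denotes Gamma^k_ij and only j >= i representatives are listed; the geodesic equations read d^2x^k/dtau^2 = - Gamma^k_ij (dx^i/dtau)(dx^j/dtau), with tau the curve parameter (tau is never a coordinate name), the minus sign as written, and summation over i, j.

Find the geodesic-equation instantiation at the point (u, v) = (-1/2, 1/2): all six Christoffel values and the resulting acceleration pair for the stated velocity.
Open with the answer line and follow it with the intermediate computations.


Answer: Gamma_uuu = -1458/1637, Gamma_uuv = 0, Gamma_uvv = -1242/1637, Gamma_vuu = 2646/1637, Gamma_vuv = 0, Gamma_vvv = 2254/1637; accelerations (d^2u/dtau^2, d^2v/dtau^2) = (217053/52384, -393911/52384)

E = 97/16, F = -147/16, G = 2545/144 at the point
E_u = -81/2, E_v = 0, F_u = 147/4, F_v = -69/4, G_u = 0, G_v = 1127/18
EG - F^2 = 1637/72;  g^inv = (72/1637) * [[2545/144, 147/16], [147/16, 97/16]]
first-kind symbols [ij,l] = (1/2)(d_i g_jl + d_j g_il - d_l g_ij): [uu,u] = E_u/2 = -81/4, [uu,v] = F_u - E_v/2 = 147/4, [uv,u] = E_v/2 = 0, [uv,v] = G_u/2 = 0, [vv,u] = F_v - G_u/2 = -69/4, [vv,v] = G_v/2 = 1127/36
Gamma^u_ij = (G*[ij,u] - F*[ij,v])/(EG - F^2), Gamma^v_ij = (E*[ij,v] - F*[ij,u])/(EG - F^2)
Gamma_uuu = -1458/1637, Gamma_uuv = 0, Gamma_uvv = -1242/1637, Gamma_vuu = 2646/1637, Gamma_vuv = 0, Gamma_vvv = 2254/1637
d^2u/dtau^2 = -(Gamma_uuu*(-2)^2 + 2*Gamma_uuv*(-2)*(-7/8) + Gamma_uvv*(-7/8)^2) = 217053/52384
d^2v/dtau^2 = -(Gamma_vuu*(-2)^2 + 2*Gamma_vuv*(-2)*(-7/8) + Gamma_vvv*(-7/8)^2) = -393911/52384
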